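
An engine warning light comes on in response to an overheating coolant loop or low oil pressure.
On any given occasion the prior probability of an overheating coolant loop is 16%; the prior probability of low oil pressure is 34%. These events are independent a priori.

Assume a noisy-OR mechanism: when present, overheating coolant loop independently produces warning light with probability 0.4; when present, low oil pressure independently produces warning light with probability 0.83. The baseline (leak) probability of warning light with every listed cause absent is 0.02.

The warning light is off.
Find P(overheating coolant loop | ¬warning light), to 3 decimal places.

Under noisy-OR, P(warning light | causes) = 1 − (1−0.02)·∏(1−qᵢ) over the active causes.
P(¬warning light) = 0.98×0.84×0.66 + 0.1666×0.84×0.34 + 0.588×0.16×0.66 + 0.09996×0.16×0.34 = 0.543312 + 0.047581 + 0.062093 + 0.005438 = 0.658424
Restricting to configurations with overheating coolant loop present: 0.062093 + 0.005438 = 0.067531.
P(overheating coolant loop | ¬warning light) = 0.067531 / 0.658424 ≈ 0.103

P(overheating coolant loop | ¬warning light) ≈ 0.103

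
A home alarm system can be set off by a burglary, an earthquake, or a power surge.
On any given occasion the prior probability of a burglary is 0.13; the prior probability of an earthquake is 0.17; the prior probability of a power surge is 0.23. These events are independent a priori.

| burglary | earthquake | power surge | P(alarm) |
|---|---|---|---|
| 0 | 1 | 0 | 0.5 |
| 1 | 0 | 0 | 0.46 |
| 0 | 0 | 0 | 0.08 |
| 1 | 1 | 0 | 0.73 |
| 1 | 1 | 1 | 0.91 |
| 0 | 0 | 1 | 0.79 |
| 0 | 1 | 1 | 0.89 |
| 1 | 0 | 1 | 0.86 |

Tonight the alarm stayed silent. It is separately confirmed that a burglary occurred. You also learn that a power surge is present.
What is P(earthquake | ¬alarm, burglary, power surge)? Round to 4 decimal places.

P(¬alarm | burglary, power surge) = 0.14*0.83 + 0.09*0.17 = 0.116200 + 0.015300 = 0.131500
Restricting to configurations with earthquake present: 0.09*0.17 = 0.015300.
Hence the posterior is 0.015300/0.131500 ≈ 0.1163.

P(earthquake | ¬alarm, burglary, power surge) ≈ 0.1163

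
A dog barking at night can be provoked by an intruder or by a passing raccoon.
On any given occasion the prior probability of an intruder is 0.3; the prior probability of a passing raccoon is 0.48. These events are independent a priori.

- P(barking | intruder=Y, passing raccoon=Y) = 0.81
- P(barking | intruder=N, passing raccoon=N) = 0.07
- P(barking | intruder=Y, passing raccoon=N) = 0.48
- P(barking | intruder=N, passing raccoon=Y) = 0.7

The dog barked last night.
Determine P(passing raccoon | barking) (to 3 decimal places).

P(barking) = 0.07·0.7·0.52 + 0.7·0.7·0.48 + 0.48·0.3·0.52 + 0.81·0.3·0.48 = 0.025480 + 0.235200 + 0.074880 + 0.116640 = 0.452200
The passing raccoon-present share is 0.235200 + 0.116640 = 0.351840.
P(passing raccoon | barking) = 0.351840 / 0.452200 ≈ 0.778

P(passing raccoon | barking) ≈ 0.778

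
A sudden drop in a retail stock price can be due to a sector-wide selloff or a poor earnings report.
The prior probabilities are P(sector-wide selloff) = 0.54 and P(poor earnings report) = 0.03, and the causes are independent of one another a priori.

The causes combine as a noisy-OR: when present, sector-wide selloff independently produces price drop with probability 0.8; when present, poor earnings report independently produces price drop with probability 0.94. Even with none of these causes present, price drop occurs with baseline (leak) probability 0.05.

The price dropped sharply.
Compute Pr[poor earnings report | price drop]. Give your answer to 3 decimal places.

Pr[poor earnings report | price drop] ≈ 0.061

Under noisy-OR, P(price drop | causes) = 1 − (1−0.05)·∏(1−qᵢ) over the active causes.
For the numerator, keep only poor earnings report=true terms: 0.013013 + 0.016015 = 0.029028
Normalizer over all consistent configurations: 0.05×0.46×0.97 + 0.943×0.46×0.03 + 0.81×0.54×0.97 + 0.9886×0.54×0.03 = 0.475616
Posterior = 0.029028 / 0.475616 ≈ 0.061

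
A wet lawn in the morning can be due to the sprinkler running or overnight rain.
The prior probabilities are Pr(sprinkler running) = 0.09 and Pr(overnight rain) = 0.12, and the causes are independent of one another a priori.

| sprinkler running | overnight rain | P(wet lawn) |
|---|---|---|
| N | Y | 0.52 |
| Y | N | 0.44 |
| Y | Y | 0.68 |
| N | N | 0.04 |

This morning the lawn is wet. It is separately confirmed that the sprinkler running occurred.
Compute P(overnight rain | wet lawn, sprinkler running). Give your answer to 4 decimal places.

P(wet lawn | sprinkler running) = 0.44·0.88 + 0.68·0.12 = 0.387200 + 0.081600 = 0.468800
The overnight rain-present share is 0.68·0.12 = 0.081600.
Hence the posterior is 0.081600/0.468800 ≈ 0.1741.

P(overnight rain | wet lawn, sprinkler running) ≈ 0.1741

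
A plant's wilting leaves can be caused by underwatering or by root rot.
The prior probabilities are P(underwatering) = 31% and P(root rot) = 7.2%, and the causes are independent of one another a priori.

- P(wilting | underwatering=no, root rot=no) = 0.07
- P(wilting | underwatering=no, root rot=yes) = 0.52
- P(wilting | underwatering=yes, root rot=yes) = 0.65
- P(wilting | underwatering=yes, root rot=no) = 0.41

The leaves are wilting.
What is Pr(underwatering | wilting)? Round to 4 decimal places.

Pr(underwatering | wilting) ≈ 0.6521

For the numerator, keep only underwatering=true terms: 0.117949 + 0.014508 = 0.132457
Normalizer over all consistent configurations: 0.07·0.69·0.928 + 0.52·0.69·0.072 + 0.41·0.31·0.928 + 0.65·0.31·0.072 = 0.203113
P(underwatering | wilting) = 0.132457/0.203113 ≈ 0.6521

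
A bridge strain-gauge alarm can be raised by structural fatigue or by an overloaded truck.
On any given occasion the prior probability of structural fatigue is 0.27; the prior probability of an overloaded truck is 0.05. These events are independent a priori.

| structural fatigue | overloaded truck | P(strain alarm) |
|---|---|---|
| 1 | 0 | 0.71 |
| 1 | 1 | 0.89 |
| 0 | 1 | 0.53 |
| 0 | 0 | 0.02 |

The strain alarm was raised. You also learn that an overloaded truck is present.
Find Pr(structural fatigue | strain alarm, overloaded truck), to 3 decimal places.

P(strain alarm | overloaded truck) = 0.53×0.73 + 0.89×0.27 = 0.386900 + 0.240300 = 0.627200
Of this, 0.240300 comes from 0.89×0.27 (the structural fatigue=true cases).
P(structural fatigue | strain alarm, overloaded truck) = 0.240300 / 0.627200 ≈ 0.383

Pr(structural fatigue | strain alarm, overloaded truck) ≈ 0.383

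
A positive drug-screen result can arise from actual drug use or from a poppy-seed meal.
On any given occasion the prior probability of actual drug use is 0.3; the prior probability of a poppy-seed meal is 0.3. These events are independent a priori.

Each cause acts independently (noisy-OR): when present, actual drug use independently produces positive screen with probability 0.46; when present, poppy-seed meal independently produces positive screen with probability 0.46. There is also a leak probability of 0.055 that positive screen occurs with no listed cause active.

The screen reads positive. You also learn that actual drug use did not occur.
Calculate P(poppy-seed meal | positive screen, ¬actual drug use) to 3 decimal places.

Under noisy-OR, P(positive screen | causes) = 1 − (1−0.055)·∏(1−qᵢ) over the active causes.
Enumerate both values of poppy-seed meal and weight by the priors:
  P(positive screen | ¬actual drug use) = 0.055·0.7 + 0.4897·0.3
        = 0.038500 + 0.146910 = 0.185410
Keeping only the poppy-seed meal-present terms gives 0.146910, so
  P(poppy-seed meal | positive screen, ¬actual drug use) = 0.146910 / 0.185410 ≈ 0.792

P(poppy-seed meal | positive screen, ¬actual drug use) ≈ 0.792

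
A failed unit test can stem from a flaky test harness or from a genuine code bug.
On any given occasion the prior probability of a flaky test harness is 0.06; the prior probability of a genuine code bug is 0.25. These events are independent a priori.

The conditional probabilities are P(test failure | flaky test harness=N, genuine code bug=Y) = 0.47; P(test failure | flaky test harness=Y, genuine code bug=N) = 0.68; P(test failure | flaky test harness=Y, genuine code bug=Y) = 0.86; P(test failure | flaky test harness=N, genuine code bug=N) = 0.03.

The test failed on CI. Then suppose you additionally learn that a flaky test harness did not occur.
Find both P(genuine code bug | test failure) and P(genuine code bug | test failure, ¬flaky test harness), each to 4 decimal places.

Weight on genuine code bug=true, given the evidence: 0.110450 + 0.012900 = 0.123350
Normalizer over all consistent configurations: 0.03×0.94×0.75 + 0.47×0.94×0.25 + 0.68×0.06×0.75 + 0.86×0.06×0.25 = 0.175100
P(genuine code bug | test failure) = 0.123350/0.175100 ≈ 0.7045

With the extra evidence:
By total probability over both values of genuine code bug:
  P(test failure | ¬flaky test harness) = 0.03×0.75 + 0.47×0.25
        = 0.022500 + 0.117500 = 0.140000
The terms with genuine code bug present sum to 0.117500, so
  P(genuine code bug | test failure, ¬flaky test harness) = 0.117500 / 0.140000 ≈ 0.8393

P(genuine code bug | test failure) ≈ 0.7045; P(genuine code bug | test failure, ¬flaky test harness) ≈ 0.8393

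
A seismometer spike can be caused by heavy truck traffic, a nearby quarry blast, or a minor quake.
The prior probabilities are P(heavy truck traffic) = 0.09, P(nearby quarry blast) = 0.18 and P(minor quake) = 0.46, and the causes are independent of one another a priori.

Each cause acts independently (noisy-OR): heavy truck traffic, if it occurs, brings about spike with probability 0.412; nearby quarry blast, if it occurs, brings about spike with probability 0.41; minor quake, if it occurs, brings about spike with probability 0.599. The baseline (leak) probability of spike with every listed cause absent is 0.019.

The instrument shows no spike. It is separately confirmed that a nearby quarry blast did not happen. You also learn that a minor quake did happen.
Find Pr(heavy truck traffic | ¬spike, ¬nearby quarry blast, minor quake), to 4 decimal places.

Pr(heavy truck traffic | ¬spike, ¬nearby quarry blast, minor quake) ≈ 0.0550

Under noisy-OR, P(spike | causes) = 1 − (1−0.019)·∏(1−qᵢ) over the active causes.
P(¬spike | ¬nearby quarry blast, minor quake) = 0.393381×0.91 + 0.231308×0.09 = 0.357977 + 0.020818 = 0.378795
Of this, 0.020818 comes from 0.231308×0.09 (the heavy truck traffic=true cases).
So P(heavy truck traffic | ¬spike, ¬nearby quarry blast, minor quake) = 0.020818/0.378795 ≈ 0.0550.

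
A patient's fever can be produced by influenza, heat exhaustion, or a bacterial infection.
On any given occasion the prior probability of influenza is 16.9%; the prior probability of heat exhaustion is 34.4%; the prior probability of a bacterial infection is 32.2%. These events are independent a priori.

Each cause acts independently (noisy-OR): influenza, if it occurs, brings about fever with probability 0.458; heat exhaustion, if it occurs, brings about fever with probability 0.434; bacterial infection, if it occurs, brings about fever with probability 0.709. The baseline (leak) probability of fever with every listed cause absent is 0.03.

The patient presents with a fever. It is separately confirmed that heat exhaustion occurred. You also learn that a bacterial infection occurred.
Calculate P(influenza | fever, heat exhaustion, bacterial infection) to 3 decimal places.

Under noisy-OR, P(fever | causes) = 1 − (1−0.03)·∏(1−qᵢ) over the active causes.
Sum P(fever|·) weighted by the priors over both values of influenza:
  P(fever | heat exhaustion, bacterial infection) = 0.840235×0.831 + 0.913407×0.169
        = 0.698235 + 0.154366 = 0.852601
Keeping only the influenza-present terms gives 0.154366, so
  P(influenza | fever, heat exhaustion, bacterial infection) = 0.154366 / 0.852601 ≈ 0.181

P(influenza | fever, heat exhaustion, bacterial infection) ≈ 0.181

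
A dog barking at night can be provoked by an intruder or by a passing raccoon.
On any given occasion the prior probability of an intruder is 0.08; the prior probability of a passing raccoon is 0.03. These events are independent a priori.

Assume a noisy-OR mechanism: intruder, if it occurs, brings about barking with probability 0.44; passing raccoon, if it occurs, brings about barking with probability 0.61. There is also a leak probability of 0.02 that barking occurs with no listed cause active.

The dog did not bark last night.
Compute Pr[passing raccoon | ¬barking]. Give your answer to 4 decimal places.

Under noisy-OR, P(barking | causes) = 1 − (1−0.02)·∏(1−qᵢ) over the active causes.
For the numerator, keep only passing raccoon=true terms: 0.010549 + 0.000514 = 0.011063
The normalizing constant is 0.98·0.92·0.97 + 0.3822·0.92·0.03 + 0.5488·0.08·0.97 + 0.214032·0.08·0.03 = 0.928202
Posterior = 0.011063 / 0.928202 ≈ 0.0119

Pr[passing raccoon | ¬barking] ≈ 0.0119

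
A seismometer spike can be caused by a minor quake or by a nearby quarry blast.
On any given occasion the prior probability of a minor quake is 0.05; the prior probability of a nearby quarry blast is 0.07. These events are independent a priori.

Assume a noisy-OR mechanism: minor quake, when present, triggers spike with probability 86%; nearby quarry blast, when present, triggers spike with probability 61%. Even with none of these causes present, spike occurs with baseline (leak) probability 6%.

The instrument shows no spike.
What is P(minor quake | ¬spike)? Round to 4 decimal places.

P(minor quake | ¬spike) ≈ 0.0073

Under noisy-OR, P(spike | causes) = 1 − (1−0.06)·∏(1−qᵢ) over the active causes.
By total probability over the 4 (minor quake, nearby quarry blast) configurations:
  P(¬spike) = 0.94×0.95×0.93 + 0.3666×0.95×0.07 + 0.1316×0.05×0.93 + 0.051324×0.05×0.07
        = 0.830490 + 0.024379 + 0.006119 + 0.000180 = 0.861168
Keeping only the minor quake-present terms gives 0.006299, so
  P(minor quake | ¬spike) = 0.006299 / 0.861168 ≈ 0.0073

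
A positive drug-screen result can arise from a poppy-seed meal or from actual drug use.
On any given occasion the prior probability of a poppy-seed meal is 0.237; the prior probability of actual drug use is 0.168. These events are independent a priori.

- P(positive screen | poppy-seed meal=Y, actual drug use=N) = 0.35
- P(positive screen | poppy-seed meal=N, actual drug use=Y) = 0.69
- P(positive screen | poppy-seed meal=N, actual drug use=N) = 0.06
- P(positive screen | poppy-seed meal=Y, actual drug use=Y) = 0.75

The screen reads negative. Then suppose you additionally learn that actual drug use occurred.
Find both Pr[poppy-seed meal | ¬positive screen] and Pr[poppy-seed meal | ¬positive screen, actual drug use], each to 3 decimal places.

Pr[poppy-seed meal | ¬positive screen] ≈ 0.178; Pr[poppy-seed meal | ¬positive screen, actual drug use] ≈ 0.200

Enumerate the 4 (poppy-seed meal, actual drug use) configurations and weight by the priors:
  P(¬positive screen) = 0.94×0.763×0.832 + 0.31×0.763×0.168 + 0.65×0.237×0.832 + 0.25×0.237×0.168
        = 0.596727 + 0.039737 + 0.128170 + 0.009954 = 0.774588
The terms with poppy-seed meal present sum to 0.138124, so
  P(poppy-seed meal | ¬positive screen) = 0.138124 / 0.774588 ≈ 0.178

Now condition on the additional information:
P(¬positive screen | actual drug use) = 0.31·0.763 + 0.25·0.237 = 0.236530 + 0.059250 = 0.295780
Of this, 0.059250 comes from 0.25·0.237 (the poppy-seed meal=true cases).
Hence the posterior is 0.059250/0.295780 ≈ 0.200.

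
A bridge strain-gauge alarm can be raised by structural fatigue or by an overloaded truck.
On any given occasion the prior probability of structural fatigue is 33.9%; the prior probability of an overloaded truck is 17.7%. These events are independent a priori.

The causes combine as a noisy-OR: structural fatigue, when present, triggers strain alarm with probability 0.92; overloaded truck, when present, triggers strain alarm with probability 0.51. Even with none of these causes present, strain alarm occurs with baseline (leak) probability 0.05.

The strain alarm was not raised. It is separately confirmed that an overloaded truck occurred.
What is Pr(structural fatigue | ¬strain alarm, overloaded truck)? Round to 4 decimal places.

Under noisy-OR, P(strain alarm | causes) = 1 − (1−0.05)·∏(1−qᵢ) over the active causes.
P(¬strain alarm | overloaded truck) = 0.4655·0.661 + 0.03724·0.339 = 0.307696 + 0.012624 = 0.320320
The structural fatigue-present share is 0.03724·0.339 = 0.012624.
Hence the posterior is 0.012624/0.320320 ≈ 0.0394.

Pr(structural fatigue | ¬strain alarm, overloaded truck) ≈ 0.0394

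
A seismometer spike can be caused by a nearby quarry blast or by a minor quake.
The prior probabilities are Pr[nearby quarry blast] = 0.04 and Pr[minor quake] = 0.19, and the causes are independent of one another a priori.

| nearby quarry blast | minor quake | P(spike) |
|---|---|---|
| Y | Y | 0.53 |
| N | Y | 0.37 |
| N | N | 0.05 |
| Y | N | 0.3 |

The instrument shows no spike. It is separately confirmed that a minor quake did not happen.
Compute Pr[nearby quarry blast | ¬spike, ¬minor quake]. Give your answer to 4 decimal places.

P(¬spike | ¬minor quake) = 0.95×0.96 + 0.7×0.04 = 0.912000 + 0.028000 = 0.940000
The nearby quarry blast-present share is 0.7×0.04 = 0.028000.
Hence the posterior is 0.028000/0.940000 ≈ 0.0298.

Pr[nearby quarry blast | ¬spike, ¬minor quake] ≈ 0.0298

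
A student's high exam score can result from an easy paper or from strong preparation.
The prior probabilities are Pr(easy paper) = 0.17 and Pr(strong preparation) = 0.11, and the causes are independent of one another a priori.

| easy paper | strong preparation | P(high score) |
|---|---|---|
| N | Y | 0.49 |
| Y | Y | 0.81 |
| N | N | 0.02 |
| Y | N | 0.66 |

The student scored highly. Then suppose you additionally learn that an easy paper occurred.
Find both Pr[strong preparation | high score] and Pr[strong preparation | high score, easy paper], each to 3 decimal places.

Pr[strong preparation | high score] ≈ 0.343; Pr[strong preparation | high score, easy paper] ≈ 0.132

P(high score) = 0.02×0.83×0.89 + 0.49×0.83×0.11 + 0.66×0.17×0.89 + 0.81×0.17×0.11 = 0.014774 + 0.044737 + 0.099858 + 0.015147 = 0.174516
The strong preparation-present share is 0.044737 + 0.015147 = 0.059884.
So P(strong preparation | high score) = 0.059884/0.174516 ≈ 0.343.

Now also conditioning on easy paper=true:
P(high score | easy paper) = 0.66·0.89 + 0.81·0.11 = 0.587400 + 0.089100 = 0.676500
Restricting to configurations with strong preparation present: 0.81·0.11 = 0.089100.
So P(strong preparation | high score, easy paper) = 0.089100/0.676500 ≈ 0.132.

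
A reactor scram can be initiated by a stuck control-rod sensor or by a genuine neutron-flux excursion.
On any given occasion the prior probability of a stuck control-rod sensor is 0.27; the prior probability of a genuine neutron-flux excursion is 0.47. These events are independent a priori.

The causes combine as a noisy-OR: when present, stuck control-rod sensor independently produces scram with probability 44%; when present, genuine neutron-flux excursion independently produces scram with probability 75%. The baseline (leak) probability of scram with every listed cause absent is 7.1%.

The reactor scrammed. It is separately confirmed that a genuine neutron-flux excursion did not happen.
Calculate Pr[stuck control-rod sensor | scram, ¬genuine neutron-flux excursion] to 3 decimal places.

Under noisy-OR, P(scram | causes) = 1 − (1−0.071)·∏(1−qᵢ) over the active causes.
Sum P(scram|·) weighted by the priors over both values of stuck control-rod sensor:
  P(scram | ¬genuine neutron-flux excursion) = 0.071×0.73 + 0.47976×0.27
        = 0.051830 + 0.129535 = 0.181365
Keeping only the stuck control-rod sensor-present terms gives 0.129535, so
  P(stuck control-rod sensor | scram, ¬genuine neutron-flux excursion) = 0.129535 / 0.181365 ≈ 0.714

Pr[stuck control-rod sensor | scram, ¬genuine neutron-flux excursion] ≈ 0.714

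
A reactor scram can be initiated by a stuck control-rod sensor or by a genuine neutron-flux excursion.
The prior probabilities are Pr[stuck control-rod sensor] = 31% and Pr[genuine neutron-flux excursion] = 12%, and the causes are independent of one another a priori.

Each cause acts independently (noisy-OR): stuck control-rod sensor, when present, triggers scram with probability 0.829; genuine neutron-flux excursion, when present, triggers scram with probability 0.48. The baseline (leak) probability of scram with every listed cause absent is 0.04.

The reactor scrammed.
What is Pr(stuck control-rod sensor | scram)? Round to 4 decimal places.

Under noisy-OR, P(scram | causes) = 1 − (1−0.04)·∏(1−qᵢ) over the active causes.
By total probability over the 4 (stuck control-rod sensor, genuine neutron-flux excursion) configurations:
  P(scram) = 0.04×0.69×0.88 + 0.5008×0.69×0.12 + 0.83584×0.31×0.88 + 0.914637×0.31×0.12
        = 0.024288 + 0.041466 + 0.228017 + 0.034024 = 0.327795
The terms with stuck control-rod sensor present sum to 0.262041, so
  P(stuck control-rod sensor | scram) = 0.262041 / 0.327795 ≈ 0.7994

Pr(stuck control-rod sensor | scram) ≈ 0.7994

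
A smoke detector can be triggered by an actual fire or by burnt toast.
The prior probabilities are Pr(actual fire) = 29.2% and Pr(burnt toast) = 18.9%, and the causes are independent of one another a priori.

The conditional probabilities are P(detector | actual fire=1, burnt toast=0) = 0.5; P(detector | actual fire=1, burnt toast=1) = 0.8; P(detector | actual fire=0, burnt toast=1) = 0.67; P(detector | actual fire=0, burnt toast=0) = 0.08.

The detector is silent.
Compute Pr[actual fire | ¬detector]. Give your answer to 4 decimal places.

Pr[actual fire | ¬detector] ≈ 0.1844

P(¬detector) = 0.92×0.708×0.811 + 0.33×0.708×0.189 + 0.5×0.292×0.811 + 0.2×0.292×0.189 = 0.528253 + 0.044158 + 0.118406 + 0.011038 = 0.701855
Of this, 0.129444 comes from 0.118406 + 0.011038 (the actual fire=true cases).
So P(actual fire | ¬detector) = 0.129444/0.701855 ≈ 0.1844.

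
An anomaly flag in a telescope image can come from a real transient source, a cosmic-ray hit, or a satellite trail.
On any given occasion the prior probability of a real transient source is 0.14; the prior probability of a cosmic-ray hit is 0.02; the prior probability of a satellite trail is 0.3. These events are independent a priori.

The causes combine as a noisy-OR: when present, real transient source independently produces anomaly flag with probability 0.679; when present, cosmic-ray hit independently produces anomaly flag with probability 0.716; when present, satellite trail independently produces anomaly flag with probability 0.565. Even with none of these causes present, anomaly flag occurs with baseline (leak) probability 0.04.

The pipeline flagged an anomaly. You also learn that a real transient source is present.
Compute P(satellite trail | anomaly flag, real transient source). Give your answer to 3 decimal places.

P(satellite trail | anomaly flag, real transient source) ≈ 0.348

Under noisy-OR, P(anomaly flag | causes) = 1 − (1−0.04)·∏(1−qᵢ) over the active causes.
For the numerator, keep only satellite trail=true terms: 0.254589 + 0.005772 = 0.260361
The normalizing constant is 0.69184×0.98×0.7 + 0.86595×0.98×0.3 + 0.912483×0.02×0.7 + 0.96193×0.02×0.3 = 0.747738
Posterior = 0.260361 / 0.747738 ≈ 0.348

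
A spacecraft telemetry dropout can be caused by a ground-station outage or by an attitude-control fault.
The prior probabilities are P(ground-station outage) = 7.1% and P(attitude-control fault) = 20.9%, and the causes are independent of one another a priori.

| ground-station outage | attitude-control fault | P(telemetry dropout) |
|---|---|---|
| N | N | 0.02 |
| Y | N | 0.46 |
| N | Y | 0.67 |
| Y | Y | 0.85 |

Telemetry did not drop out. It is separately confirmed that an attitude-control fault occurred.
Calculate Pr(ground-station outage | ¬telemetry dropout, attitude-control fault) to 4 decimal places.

Pr(ground-station outage | ¬telemetry dropout, attitude-control fault) ≈ 0.0336

Numerator (weight on configurations with ground-station outage): 0.15·0.071 = 0.010650
Normalizer over all consistent configurations: 0.33·0.929 + 0.15·0.071 = 0.317220
P(ground-station outage | ¬telemetry dropout, attitude-control fault) = 0.010650/0.317220 ≈ 0.0336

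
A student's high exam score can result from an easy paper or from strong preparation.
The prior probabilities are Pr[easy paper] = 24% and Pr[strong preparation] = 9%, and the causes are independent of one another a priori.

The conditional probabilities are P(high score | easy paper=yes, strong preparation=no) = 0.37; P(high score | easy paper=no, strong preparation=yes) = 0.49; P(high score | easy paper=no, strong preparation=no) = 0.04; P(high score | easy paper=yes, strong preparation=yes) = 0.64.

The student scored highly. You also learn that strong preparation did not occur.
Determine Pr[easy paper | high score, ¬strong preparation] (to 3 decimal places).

Pr[easy paper | high score, ¬strong preparation] ≈ 0.745

By total probability over both values of easy paper:
  P(high score | ¬strong preparation) = 0.04×0.76 + 0.37×0.24
        = 0.030400 + 0.088800 = 0.119200
Configurations with easy paper contribute 0.088800, so
  P(easy paper | high score, ¬strong preparation) = 0.088800 / 0.119200 ≈ 0.745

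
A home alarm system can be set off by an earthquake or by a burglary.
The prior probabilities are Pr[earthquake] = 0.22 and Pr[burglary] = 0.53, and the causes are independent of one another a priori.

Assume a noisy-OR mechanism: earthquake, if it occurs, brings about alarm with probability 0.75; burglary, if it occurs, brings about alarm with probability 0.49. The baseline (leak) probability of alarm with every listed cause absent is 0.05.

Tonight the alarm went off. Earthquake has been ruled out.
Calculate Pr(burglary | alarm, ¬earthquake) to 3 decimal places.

Under noisy-OR, P(alarm | causes) = 1 − (1−0.05)·∏(1−qᵢ) over the active causes.
P(alarm | ¬earthquake) = 0.05*0.47 + 0.5155*0.53 = 0.023500 + 0.273215 = 0.296715
The burglary-present share is 0.5155*0.53 = 0.273215.
So P(burglary | alarm, ¬earthquake) = 0.273215/0.296715 ≈ 0.921.

Pr(burglary | alarm, ¬earthquake) ≈ 0.921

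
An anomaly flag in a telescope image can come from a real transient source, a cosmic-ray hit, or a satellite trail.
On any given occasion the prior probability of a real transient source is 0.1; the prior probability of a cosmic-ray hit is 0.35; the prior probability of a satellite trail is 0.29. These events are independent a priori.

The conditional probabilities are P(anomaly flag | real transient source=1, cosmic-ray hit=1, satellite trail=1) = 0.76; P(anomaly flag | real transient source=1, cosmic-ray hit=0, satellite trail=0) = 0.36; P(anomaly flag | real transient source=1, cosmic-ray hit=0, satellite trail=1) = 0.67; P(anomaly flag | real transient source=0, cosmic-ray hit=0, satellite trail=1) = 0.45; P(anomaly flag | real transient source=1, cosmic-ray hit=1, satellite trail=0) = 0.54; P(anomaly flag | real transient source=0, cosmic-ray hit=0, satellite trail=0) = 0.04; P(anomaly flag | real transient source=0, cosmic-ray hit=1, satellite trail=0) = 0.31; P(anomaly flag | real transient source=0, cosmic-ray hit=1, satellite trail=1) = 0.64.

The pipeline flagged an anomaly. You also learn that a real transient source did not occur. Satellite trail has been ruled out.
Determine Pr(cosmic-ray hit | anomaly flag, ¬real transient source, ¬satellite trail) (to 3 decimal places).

By total probability over both values of cosmic-ray hit:
  P(anomaly flag | ¬real transient source, ¬satellite trail) = 0.04·0.65 + 0.31·0.35
        = 0.026000 + 0.108500 = 0.134500
Configurations with cosmic-ray hit contribute 0.108500, so
  P(cosmic-ray hit | anomaly flag, ¬real transient source, ¬satellite trail) = 0.108500 / 0.134500 ≈ 0.807

Pr(cosmic-ray hit | anomaly flag, ¬real transient source, ¬satellite trail) ≈ 0.807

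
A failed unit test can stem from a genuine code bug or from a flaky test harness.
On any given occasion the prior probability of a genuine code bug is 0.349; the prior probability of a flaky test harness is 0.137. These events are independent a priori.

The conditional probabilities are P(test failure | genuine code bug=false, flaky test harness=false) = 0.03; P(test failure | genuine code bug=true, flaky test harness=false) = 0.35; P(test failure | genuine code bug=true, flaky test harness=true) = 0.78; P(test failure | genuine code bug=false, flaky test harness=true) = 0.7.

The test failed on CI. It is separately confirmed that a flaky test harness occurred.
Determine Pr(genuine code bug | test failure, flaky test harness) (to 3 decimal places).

Pr(genuine code bug | test failure, flaky test harness) ≈ 0.374

Numerator (weight on configurations with genuine code bug): 0.78·0.349 = 0.272220
Denominator P(test failure | flaky test harness): 0.7·0.651 + 0.78·0.349 = 0.727920
P(genuine code bug | test failure, flaky test harness) = 0.272220/0.727920 ≈ 0.374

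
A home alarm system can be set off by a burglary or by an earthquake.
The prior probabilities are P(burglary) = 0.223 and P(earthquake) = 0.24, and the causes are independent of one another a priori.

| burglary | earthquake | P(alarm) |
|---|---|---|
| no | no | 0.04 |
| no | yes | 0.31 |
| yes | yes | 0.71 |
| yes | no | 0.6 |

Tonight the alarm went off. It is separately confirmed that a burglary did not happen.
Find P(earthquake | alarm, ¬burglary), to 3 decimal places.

Enumerate both values of earthquake and weight by the priors:
  P(alarm | ¬burglary) = 0.04×0.76 + 0.31×0.24
        = 0.030400 + 0.074400 = 0.104800
Keeping only the earthquake-present terms gives 0.074400, so
  P(earthquake | alarm, ¬burglary) = 0.074400 / 0.104800 ≈ 0.710

P(earthquake | alarm, ¬burglary) ≈ 0.710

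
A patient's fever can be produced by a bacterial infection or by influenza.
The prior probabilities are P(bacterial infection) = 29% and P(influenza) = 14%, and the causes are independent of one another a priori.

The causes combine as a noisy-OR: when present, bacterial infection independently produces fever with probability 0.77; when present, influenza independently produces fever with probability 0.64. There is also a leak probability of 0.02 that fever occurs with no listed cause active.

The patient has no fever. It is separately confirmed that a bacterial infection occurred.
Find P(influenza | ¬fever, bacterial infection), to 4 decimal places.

P(influenza | ¬fever, bacterial infection) ≈ 0.0554

Under noisy-OR, P(fever | causes) = 1 − (1−0.02)·∏(1−qᵢ) over the active causes.
Numerator (weight on configurations with influenza): 0.081144×0.14 = 0.011360
Normalizer over all consistent configurations: 0.2254×0.86 + 0.081144×0.14 = 0.205204
Posterior = 0.011360 / 0.205204 ≈ 0.0554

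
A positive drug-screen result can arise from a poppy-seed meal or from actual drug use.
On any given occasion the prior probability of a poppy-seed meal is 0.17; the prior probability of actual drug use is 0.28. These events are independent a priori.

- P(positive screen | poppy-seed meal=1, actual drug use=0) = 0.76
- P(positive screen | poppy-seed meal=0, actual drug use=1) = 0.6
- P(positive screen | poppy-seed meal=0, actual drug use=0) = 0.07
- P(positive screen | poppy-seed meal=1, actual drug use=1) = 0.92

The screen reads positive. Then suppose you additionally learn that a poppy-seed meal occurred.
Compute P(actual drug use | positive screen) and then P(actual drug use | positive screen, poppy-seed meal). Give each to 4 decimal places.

P(actual drug use | positive screen) ≈ 0.5760; P(actual drug use | positive screen, poppy-seed meal) ≈ 0.3201

Weight on actual drug use=true, given the evidence: 0.139440 + 0.043792 = 0.183232
Normalizer over all consistent configurations: 0.07·0.83·0.72 + 0.6·0.83·0.28 + 0.76·0.17·0.72 + 0.92·0.17·0.28 = 0.318088
Posterior = 0.183232 / 0.318088 ≈ 0.5760

Now also conditioning on poppy-seed meal=true:
Numerator (weight on configurations with actual drug use): 0.92*0.28 = 0.257600
The normalizing constant is 0.76*0.72 + 0.92*0.28 = 0.804800
Posterior = 0.257600 / 0.804800 ≈ 0.3201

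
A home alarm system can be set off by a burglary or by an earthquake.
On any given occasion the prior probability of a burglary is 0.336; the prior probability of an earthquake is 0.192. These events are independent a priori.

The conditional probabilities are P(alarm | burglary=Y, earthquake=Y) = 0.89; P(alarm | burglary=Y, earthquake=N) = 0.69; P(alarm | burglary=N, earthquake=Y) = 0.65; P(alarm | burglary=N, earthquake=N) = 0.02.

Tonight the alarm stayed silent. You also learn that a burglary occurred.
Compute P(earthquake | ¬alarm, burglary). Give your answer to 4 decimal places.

P(¬alarm | burglary) = 0.31·0.808 + 0.11·0.192 = 0.250480 + 0.021120 = 0.271600
Restricting to configurations with earthquake present: 0.11·0.192 = 0.021120.
So P(earthquake | ¬alarm, burglary) = 0.021120/0.271600 ≈ 0.0778.

P(earthquake | ¬alarm, burglary) ≈ 0.0778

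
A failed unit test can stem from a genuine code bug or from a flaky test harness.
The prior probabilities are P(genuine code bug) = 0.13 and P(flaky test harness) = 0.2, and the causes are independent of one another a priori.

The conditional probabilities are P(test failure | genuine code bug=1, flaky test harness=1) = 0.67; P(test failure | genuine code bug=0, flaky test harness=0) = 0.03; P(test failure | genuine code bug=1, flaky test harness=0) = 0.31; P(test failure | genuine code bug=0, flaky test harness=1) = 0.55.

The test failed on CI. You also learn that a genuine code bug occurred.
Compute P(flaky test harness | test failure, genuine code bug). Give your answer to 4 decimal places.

P(flaky test harness | test failure, genuine code bug) ≈ 0.3508

Enumerate both values of flaky test harness and weight by the priors:
  P(test failure | genuine code bug) = 0.31·0.8 + 0.67·0.2
        = 0.248000 + 0.134000 = 0.382000
Configurations with flaky test harness contribute 0.134000, so
  P(flaky test harness | test failure, genuine code bug) = 0.134000 / 0.382000 ≈ 0.3508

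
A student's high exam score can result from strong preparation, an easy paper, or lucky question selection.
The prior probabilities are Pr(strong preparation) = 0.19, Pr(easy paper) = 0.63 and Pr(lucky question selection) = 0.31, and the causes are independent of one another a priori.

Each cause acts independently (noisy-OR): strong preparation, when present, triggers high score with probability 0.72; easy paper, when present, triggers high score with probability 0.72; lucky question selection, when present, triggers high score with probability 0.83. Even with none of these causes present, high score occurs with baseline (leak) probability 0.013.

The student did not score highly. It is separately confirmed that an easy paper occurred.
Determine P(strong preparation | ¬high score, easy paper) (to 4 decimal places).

Under noisy-OR, P(high score | causes) = 1 − (1−0.013)·∏(1−qᵢ) over the active causes.
P(¬high score | easy paper) = 0.27636*0.81*0.69 + 0.046981*0.81*0.31 + 0.077381*0.19*0.69 + 0.013155*0.19*0.31 = 0.154458 + 0.011797 + 0.010145 + 0.000775 = 0.177175
Of this, 0.010920 comes from 0.010145 + 0.000775 (the strong preparation=true cases).
So P(strong preparation | ¬high score, easy paper) = 0.010920/0.177175 ≈ 0.0616.

P(strong preparation | ¬high score, easy paper) ≈ 0.0616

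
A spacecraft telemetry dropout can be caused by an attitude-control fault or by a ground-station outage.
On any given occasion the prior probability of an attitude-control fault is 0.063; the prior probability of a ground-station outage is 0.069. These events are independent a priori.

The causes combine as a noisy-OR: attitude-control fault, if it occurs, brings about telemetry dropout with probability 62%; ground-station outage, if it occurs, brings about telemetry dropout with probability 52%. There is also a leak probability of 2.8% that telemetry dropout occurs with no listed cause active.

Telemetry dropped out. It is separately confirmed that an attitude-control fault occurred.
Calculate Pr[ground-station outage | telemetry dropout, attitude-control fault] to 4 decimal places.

Pr[ground-station outage | telemetry dropout, attitude-control fault] ≈ 0.0882

Under noisy-OR, P(telemetry dropout | causes) = 1 − (1−0.028)·∏(1−qᵢ) over the active causes.
P(telemetry dropout | attitude-control fault) = 0.63064·0.931 + 0.822707·0.069 = 0.587126 + 0.056767 = 0.643893
The ground-station outage-present share is 0.822707·0.069 = 0.056767.
So P(ground-station outage | telemetry dropout, attitude-control fault) = 0.056767/0.643893 ≈ 0.0882.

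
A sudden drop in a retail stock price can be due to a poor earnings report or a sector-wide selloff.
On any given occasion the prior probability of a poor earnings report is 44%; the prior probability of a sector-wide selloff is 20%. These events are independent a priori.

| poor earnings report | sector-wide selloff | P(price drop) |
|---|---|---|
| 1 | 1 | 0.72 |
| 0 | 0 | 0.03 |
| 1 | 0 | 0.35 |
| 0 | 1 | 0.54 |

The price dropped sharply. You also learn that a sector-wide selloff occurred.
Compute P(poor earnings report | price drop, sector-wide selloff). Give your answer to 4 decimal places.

P(poor earnings report | price drop, sector-wide selloff) ≈ 0.5116

P(price drop | sector-wide selloff) = 0.54×0.56 + 0.72×0.44 = 0.302400 + 0.316800 = 0.619200
Restricting to configurations with poor earnings report present: 0.72×0.44 = 0.316800.
Hence the posterior is 0.316800/0.619200 ≈ 0.5116.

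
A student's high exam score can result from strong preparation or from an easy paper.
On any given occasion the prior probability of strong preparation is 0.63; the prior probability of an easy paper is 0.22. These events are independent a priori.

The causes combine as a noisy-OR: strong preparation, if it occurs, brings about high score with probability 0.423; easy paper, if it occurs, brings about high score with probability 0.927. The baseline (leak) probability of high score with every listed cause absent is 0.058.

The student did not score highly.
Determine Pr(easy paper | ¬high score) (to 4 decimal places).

Under noisy-OR, P(high score | causes) = 1 − (1−0.058)·∏(1−qᵢ) over the active causes.
By total probability over the 4 (strong preparation, easy paper) configurations:
  P(¬high score) = 0.942*0.37*0.78 + 0.068766*0.37*0.22 + 0.543534*0.63*0.78 + 0.039678*0.63*0.22
        = 0.271861 + 0.005598 + 0.267093 + 0.005499 = 0.550051
Keeping only the easy paper-present terms gives 0.011097, so
  P(easy paper | ¬high score) = 0.011097 / 0.550051 ≈ 0.0202

Pr(easy paper | ¬high score) ≈ 0.0202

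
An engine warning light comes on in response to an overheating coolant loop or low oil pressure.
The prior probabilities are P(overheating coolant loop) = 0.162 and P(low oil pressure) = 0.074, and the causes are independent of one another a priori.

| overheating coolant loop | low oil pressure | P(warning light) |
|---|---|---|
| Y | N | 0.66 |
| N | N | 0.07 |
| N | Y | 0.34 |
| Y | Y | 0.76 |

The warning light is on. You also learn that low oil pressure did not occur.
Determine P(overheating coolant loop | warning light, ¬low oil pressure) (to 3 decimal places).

By total probability over both values of overheating coolant loop:
  P(warning light | ¬low oil pressure) = 0.07×0.838 + 0.66×0.162
        = 0.058660 + 0.106920 = 0.165580
Keeping only the overheating coolant loop-present terms gives 0.106920, so
  P(overheating coolant loop | warning light, ¬low oil pressure) = 0.106920 / 0.165580 ≈ 0.646

P(overheating coolant loop | warning light, ¬low oil pressure) ≈ 0.646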